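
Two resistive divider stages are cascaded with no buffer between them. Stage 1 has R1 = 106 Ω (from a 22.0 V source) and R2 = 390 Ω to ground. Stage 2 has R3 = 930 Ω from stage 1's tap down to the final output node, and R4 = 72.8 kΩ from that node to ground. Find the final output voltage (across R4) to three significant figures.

Stage 2 presents R3+R4 = 73730 Ω as a load on stage 1's tap.
Stage 1's lower leg becomes R2‖(R3+R4) = 387.9 Ω, so V_mid = 22.0 × 387.9/493.9 = 17.28 V.
Stage 2 is itself unloaded: V_out = V_mid × R4/(R3+R4) = 17.28 × 72800/73730 = 17.1 V.

V_out ≈ 17.1 V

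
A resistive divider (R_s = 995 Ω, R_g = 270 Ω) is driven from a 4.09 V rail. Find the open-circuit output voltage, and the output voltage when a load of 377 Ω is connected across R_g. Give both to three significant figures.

Open-circuit: V = 4.09 × 270/(995 + 270) = 0.873 V.
With the load, R_g becomes R_g‖R_L = 157.3 Ω, so V = 4.09 × 157.3/1152 = 0.558 V.

Unloaded: 0.873 V; loaded: 0.558 V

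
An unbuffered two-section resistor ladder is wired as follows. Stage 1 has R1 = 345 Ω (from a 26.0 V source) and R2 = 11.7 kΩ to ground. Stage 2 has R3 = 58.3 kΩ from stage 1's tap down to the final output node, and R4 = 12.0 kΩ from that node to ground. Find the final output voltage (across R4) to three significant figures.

Stage 2 presents R3+R4 = 70300 Ω as a load on stage 1's tap.
Stage 1's lower leg becomes R2‖(R3+R4) = 10030 Ω, so V_mid = 26.0 × 10030/10380 = 25.14 V.
Stage 2 is itself unloaded: V_out = V_mid × R4/(R3+R4) = 25.14 × 12000/70300 = 4.29 V.

V_out ≈ 4.29 V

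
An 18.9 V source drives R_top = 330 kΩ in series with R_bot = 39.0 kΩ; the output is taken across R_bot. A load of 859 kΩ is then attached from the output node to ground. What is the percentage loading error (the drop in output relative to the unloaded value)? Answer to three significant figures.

3.90 %

The divider's output (Thévenin) resistance is R_top‖R_bot = 34.88 kΩ.
Fractional drop under load = R_th/(R_th + R_L) = 34.88 / (34.88 + 859) = 0.03902.
So the output falls by 3.90 %.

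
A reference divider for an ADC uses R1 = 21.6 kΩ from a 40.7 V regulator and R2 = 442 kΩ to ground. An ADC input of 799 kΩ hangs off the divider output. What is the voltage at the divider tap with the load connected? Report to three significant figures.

The load sits in parallel with R2: R2‖R_L = (442 × 799) / (442 + 799) = 284.6 kΩ.
V_out = 40.7 × 284.6 / (21.6 + 284.6) = 40.7 × 284.6/306.2 = 37.8 V.
(Unloaded it would have been 38.8 V.)

V_out ≈ 37.8 V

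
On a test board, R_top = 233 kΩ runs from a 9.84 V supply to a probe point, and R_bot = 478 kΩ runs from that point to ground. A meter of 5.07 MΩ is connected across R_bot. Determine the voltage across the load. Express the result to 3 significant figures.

The load sits in parallel with R_bot: R_bot‖R_L = (478 × 5070) / (478 + 5070) = 436.8 kΩ.
V_out = 9.84 × 436.8 / (233 + 436.8) = 9.84 × 436.8/669.8 = 6.42 V.
(Unloaded it would have been 6.62 V.)

V_out ≈ 6.42 V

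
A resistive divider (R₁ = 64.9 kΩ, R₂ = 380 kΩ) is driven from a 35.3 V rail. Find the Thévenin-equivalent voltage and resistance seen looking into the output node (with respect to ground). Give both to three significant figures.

V_th = 30.2 V, R_th = 55.4 kΩ

V_th is the open-circuit tap voltage: 35.3 × 380/(64.9 + 380) = 30.2 V.
With the supply zeroed, R₁ and R₂ appear in parallel from the tap: R_th = R₁‖R₂ = (64.9 × 380)/444.9 = 55.4 kΩ.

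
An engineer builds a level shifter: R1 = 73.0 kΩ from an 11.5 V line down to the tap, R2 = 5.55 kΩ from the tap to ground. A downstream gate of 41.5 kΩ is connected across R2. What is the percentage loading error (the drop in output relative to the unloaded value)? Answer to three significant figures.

11.1 %

The divider's output (Thévenin) resistance is R1‖R2 = 5.158 kΩ.
Fractional drop under load = R_th/(R_th + R_L) = 5.158 / (5.158 + 41.5) = 0.1105.
So the output falls by 11.1 %.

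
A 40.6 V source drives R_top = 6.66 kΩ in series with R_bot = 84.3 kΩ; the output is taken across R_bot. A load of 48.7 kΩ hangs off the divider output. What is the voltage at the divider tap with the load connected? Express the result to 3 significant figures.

V_out ≈ 33.4 V

The load sits in parallel with R_bot: R_bot‖R_L = (84.3 × 48.7) / (84.3 + 48.7) = 30.87 kΩ.
V_out = 40.6 × 30.87 / (6.66 + 30.87) = 40.6 × 30.87/37.53 = 33.4 V.
(Unloaded it would have been 37.6 V.)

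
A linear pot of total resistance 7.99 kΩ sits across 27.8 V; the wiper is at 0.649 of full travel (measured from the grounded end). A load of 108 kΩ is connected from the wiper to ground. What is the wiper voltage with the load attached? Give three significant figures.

The wiper splits the pot into (1−α)R = 2.804 kΩ above and αR = 5.186 kΩ below.
Lower section ‖ load = 4.948 kΩ.
V_wiper = 27.8 × 4.948/(2.804 + 4.948) = 17.7 V.

V ≈ 17.7 V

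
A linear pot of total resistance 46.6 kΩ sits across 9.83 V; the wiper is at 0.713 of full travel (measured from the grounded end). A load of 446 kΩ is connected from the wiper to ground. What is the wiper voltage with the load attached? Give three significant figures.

V ≈ 6.86 V

The wiper splits the pot into (1−α)R = 13.37 kΩ above and αR = 33.23 kΩ below.
Lower section ‖ load = 30.92 kΩ.
V_wiper = 9.83 × 30.92/(13.37 + 30.92) = 6.86 V.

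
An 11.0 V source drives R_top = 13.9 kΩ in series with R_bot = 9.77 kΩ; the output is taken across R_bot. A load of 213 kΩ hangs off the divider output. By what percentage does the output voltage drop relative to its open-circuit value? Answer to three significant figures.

2.62 %

The divider's output (Thévenin) resistance is R_top‖R_bot = 5.737 kΩ.
Fractional drop under load = R_th/(R_th + R_L) = 5.737 / (5.737 + 213) = 0.02623.
So the output falls by 2.62 %.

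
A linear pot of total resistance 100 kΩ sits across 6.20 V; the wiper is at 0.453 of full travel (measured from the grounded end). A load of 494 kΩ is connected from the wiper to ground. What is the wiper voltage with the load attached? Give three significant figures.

The wiper splits the pot into (1−α)R = 54.70 kΩ above and αR = 45.30 kΩ below.
Lower section ‖ load = 41.49 kΩ.
V_wiper = 6.20 × 41.49/(54.70 + 41.49) = 2.67 V.

V ≈ 2.67 V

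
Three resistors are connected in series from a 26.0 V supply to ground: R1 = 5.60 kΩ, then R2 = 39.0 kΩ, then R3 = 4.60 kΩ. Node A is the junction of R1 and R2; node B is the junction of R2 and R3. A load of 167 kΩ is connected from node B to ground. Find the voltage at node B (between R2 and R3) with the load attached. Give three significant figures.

V ≈ 2.37 V

At node B, R3 is in parallel with the load: R3‖R_L = 4.477 kΩ.
Below node A the resistance is R2 + (R3‖R_L) = 43.48 kΩ, so V_A = 26.0 × 43.48/49.08 = 23.03 V.
Then V_B = V_A × (R3‖R_L)/(R2 + R3‖R_L) = 23.03 × 4.477/43.48 = 2.37 V.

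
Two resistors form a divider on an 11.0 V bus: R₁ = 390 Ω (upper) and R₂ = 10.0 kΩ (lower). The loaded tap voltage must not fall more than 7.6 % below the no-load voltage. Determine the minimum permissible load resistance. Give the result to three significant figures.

R_L(min) ≈ 4.56 kΩ

Output resistance R_th = R₁‖R₂ = (390 × 10000)/10390 = 375.4 Ω.
The fractional drop is R_th/(R_th + R_L); requiring this ≤ 0.0760 gives R_L ≥ R_th(1/0.0760 − 1) = 375.4 × 12.16 = 4.56 kΩ.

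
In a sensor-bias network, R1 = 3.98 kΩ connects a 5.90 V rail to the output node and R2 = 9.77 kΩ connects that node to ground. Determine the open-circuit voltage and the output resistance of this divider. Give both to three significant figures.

V_th = 4.19 V, R_th = 2.83 kΩ

V_th is the open-circuit tap voltage: 5.90 × 9.77/(3.98 + 9.77) = 4.19 V.
With the supply zeroed, R1 and R2 appear in parallel from the tap: R_th = R1‖R2 = (3.98 × 9.77)/13.75 = 2.83 kΩ.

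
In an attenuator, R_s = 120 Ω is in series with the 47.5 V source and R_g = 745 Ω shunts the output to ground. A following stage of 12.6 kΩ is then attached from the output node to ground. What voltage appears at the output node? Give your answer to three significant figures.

The load sits in parallel with R_g: R_g‖R_L = (745 × 12600) / (745 + 12600) = 703.4 Ω.
V_out = 47.5 × 703.4 / (120 + 703.4) = 47.5 × 703.4/823.4 = 40.6 V.
(Unloaded it would have been 40.9 V.)

V_out ≈ 40.6 V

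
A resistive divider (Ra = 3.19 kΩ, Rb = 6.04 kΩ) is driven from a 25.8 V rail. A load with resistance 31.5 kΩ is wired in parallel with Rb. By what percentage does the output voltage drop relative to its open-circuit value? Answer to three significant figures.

The divider's output (Thévenin) resistance is Ra‖Rb = 2.087 kΩ.
Fractional drop under load = R_th/(R_th + R_L) = 2.087 / (2.087 + 31.5) = 0.06215.
So the output falls by 6.22 %.

6.22 %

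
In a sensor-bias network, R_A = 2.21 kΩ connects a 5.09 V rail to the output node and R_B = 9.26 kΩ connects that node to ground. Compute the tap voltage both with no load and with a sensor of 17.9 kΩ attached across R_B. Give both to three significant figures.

Unloaded: 4.11 V; loaded: 3.74 V

Open-circuit: V = 5.09 × 9.26/(2.21 + 9.26) = 4.11 V.
With the load, R_B becomes R_B‖R_L = 6.103 kΩ, so V = 5.09 × 6.103/8.313 = 3.74 V.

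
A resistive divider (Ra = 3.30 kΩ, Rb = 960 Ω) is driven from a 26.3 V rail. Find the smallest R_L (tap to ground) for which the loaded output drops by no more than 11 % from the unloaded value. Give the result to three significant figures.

Output resistance R_th = Ra‖Rb = (3300 × 960)/4260 = 743.7 Ω.
The fractional drop is R_th/(R_th + R_L); requiring this ≤ 0.110 gives R_L ≥ R_th(1/0.110 − 1) = 743.7 × 8.091 = 6.02 kΩ.

R_L(min) ≈ 6.02 kΩ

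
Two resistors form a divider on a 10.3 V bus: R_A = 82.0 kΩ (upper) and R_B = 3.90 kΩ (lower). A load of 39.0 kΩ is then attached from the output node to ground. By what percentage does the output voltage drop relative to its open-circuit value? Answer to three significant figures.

Unloaded V = 10.3 × 3.90/85.90 = 0.46764 V.
Loaded: R_B‖R_L = 3.545 kΩ, giving V = 10.3 × 3.545/85.55 = 0.42689 V.
Drop = (0.46764 − 0.42689) / 0.46764 = 8.71 %.

8.71 %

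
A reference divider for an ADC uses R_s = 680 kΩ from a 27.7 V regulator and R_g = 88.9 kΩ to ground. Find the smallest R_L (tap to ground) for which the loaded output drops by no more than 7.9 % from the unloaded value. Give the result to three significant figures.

R_L(min) ≈ 917 kΩ

Output resistance R_th = R_s‖R_g = (680 × 88.9)/768.9 = 78.62 kΩ.
The fractional drop is R_th/(R_th + R_L); requiring this ≤ 0.0790 gives R_L ≥ R_th(1/0.0790 − 1) = 78.62 × 11.66 = 917 kΩ.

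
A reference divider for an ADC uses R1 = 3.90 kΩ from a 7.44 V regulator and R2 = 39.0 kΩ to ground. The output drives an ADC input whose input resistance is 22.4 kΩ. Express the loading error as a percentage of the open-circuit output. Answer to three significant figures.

Unloaded V = 7.44 × 39.0/42.90 = 6.7636 V.
Loaded: R2‖R_L = 14.23 kΩ, giving V = 7.44 × 14.23/18.13 = 5.8394 V.
Drop = (6.7636 − 5.8394) / 6.7636 = 13.7 %.

13.7 %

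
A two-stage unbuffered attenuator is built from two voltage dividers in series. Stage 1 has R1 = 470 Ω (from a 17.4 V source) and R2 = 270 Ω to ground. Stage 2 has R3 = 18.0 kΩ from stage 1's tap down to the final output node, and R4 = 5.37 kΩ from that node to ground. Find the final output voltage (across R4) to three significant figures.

V_out ≈ 1.45 V

Stage 2 presents R3+R4 = 23370 Ω as a load on stage 1's tap.
Stage 1's lower leg becomes R2‖(R3+R4) = 266.9 Ω, so V_mid = 17.4 × 266.9/736.9 = 6.302 V.
Stage 2 is itself unloaded: V_out = V_mid × R4/(R3+R4) = 6.302 × 5370/23370 = 1.45 V.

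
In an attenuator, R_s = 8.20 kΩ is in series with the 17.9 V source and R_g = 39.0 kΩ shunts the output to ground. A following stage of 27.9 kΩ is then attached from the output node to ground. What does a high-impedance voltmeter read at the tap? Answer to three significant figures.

The load sits in parallel with R_g: R_g‖R_L = (39.0 × 27.9) / (39.0 + 27.9) = 16.26 kΩ.
V_out = 17.9 × 16.26 / (8.20 + 16.26) = 17.9 × 16.26/24.46 = 11.9 V.

V_out ≈ 11.9 V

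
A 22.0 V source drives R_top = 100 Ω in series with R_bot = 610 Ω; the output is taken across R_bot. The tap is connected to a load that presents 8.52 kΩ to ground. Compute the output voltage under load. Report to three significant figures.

V_out ≈ 18.7 V

The load sits in parallel with R_bot: R_bot‖R_L = (610 × 8520) / (610 + 8520) = 569.2 Ω.
V_out = 22.0 × 569.2 / (100 + 569.2) = 22.0 × 569.2/669.2 = 18.7 V.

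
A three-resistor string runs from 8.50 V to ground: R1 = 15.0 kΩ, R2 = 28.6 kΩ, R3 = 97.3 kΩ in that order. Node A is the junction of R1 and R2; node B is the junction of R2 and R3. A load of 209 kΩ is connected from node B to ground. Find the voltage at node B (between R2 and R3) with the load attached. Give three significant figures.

V ≈ 5.13 V

At node B, R3 is in parallel with the load: R3‖R_L = 66.39 kΩ.
Below node A the resistance is R2 + (R3‖R_L) = 94.99 kΩ, so V_A = 8.50 × 94.99/110.0 = 7.341 V.
Then V_B = V_A × (R3‖R_L)/(R2 + R3‖R_L) = 7.341 × 66.39/94.99 = 5.13 V.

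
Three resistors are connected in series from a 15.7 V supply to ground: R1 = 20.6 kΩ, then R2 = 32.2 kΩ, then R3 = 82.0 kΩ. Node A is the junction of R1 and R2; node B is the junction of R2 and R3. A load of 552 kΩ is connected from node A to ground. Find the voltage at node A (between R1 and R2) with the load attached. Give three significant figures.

V ≈ 12.9 V

Below node A the series string R2+R3 = 114.2 kΩ sits in parallel with the 552 kΩ load: 94.62 kΩ.
V_A = 15.7 × 94.62/(20.6 + 94.62) = 12.9 V.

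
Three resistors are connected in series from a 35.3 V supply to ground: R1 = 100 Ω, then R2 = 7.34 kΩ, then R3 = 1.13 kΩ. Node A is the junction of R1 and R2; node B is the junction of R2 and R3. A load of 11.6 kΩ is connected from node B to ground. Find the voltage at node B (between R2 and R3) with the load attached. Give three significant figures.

V ≈ 4.29 V

At node B, R3 is in parallel with the load: R3‖R_L = 1030 Ω.
Below node A the resistance is R2 + (R3‖R_L) = 8370 Ω, so V_A = 35.3 × 8370/8470 = 34.88 V.
Then V_B = V_A × (R3‖R_L)/(R2 + R3‖R_L) = 34.88 × 1030/8370 = 4.29 V.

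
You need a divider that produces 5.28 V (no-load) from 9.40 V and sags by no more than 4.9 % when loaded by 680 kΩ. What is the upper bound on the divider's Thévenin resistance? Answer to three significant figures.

Loading drop = R_th/(R_th + R_L) ≤ 0.0490, so R_th ≤ R_L · ε/(1−ε) = 680 kΩ × 0.0490/0.9510 = 35.0 kΩ.
(Any R1, R2 with R2/(R1+R2) = 0.562 and R1‖R2 ≤ 35.0 kΩ will meet the spec.)

R_th ≤ 35.0 kΩ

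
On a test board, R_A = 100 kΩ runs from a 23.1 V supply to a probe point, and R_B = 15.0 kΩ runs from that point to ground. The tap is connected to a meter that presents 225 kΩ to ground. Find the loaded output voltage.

The load sits in parallel with R_B: R_B‖R_L = (15.0 × 225) / (15.0 + 225) = 14.06 kΩ.
V_out = 23.1 × 14.06 / (100 + 14.06) = 23.1 × 14.06/114.1 = 2.85 V.
(Unloaded it would have been 3.01 V.)

V_out ≈ 2.85 V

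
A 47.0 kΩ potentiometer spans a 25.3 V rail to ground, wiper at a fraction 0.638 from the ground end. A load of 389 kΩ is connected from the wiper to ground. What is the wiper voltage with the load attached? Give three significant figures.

The wiper splits the pot into (1−α)R = 17.01 kΩ above and αR = 29.99 kΩ below.
Lower section ‖ load = 27.84 kΩ.
V_wiper = 25.3 × 27.84/(17.01 + 27.84) = 15.7 V.

V ≈ 15.7 V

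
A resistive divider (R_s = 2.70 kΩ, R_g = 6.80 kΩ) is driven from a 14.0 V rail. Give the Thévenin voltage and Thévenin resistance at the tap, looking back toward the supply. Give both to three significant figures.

V_th = 10.0 V, R_th = 1.93 kΩ

V_th is the open-circuit tap voltage: 14.0 × 6.80/(2.70 + 6.80) = 10.0 V.
With the supply zeroed, R_s and R_g appear in parallel from the tap: R_th = R_s‖R_g = (2.70 × 6.80)/9.500 = 1.93 kΩ.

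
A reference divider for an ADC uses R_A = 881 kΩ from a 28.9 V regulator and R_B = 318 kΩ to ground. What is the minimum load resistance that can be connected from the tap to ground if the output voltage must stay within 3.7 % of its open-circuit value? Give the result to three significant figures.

Output resistance R_th = R_A‖R_B = (881 × 318)/1199 = 233.7 kΩ.
The fractional drop is R_th/(R_th + R_L); requiring this ≤ 0.0370 gives R_L ≥ R_th(1/0.0370 − 1) = 233.7 × 26.03 = 6.08 MΩ.

R_L(min) ≈ 6.08 MΩ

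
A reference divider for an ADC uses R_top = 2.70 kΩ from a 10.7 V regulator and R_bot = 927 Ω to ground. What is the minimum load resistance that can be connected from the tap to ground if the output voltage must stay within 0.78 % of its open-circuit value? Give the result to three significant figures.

Output resistance R_th = R_top‖R_bot = (2700 × 927)/3627 = 690.1 Ω.
The fractional drop is R_th/(R_th + R_L); requiring this ≤ 0.00780 gives R_L ≥ R_th(1/0.00780 − 1) = 690.1 × 127.2 = 87.8 kΩ.

R_L(min) ≈ 87.8 kΩ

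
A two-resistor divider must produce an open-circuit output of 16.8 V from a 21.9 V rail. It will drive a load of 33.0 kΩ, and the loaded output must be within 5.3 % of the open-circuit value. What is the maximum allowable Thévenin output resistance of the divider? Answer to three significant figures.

Loading drop = R_th/(R_th + R_L) ≤ 0.0530, so R_th ≤ R_L · ε/(1−ε) = 33.0 kΩ × 0.0530/0.9470 = 1.85 kΩ.
(Any R1, R2 with R2/(R1+R2) = 0.767 and R1‖R2 ≤ 1.85 kΩ will meet the spec.)

R_th ≤ 1.85 kΩ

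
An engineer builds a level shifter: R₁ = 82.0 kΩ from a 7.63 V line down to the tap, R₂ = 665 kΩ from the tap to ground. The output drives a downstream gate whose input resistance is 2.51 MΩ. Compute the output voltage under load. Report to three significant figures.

The load sits in parallel with R₂: R₂‖R_L = (665 × 2510) / (665 + 2510) = 525.7 kΩ.
V_out = 7.63 × 525.7 / (82.0 + 525.7) = 7.63 × 525.7/607.7 = 6.60 V.

V_out ≈ 6.60 V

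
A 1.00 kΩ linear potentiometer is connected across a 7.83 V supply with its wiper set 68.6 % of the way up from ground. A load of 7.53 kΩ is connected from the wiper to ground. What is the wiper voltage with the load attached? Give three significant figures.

The wiper splits the pot into (1−α)R = 314.0 Ω above and αR = 686.0 Ω below.
Lower section ‖ load = 628.7 Ω.
V_wiper = 7.83 × 628.7/(314.0 + 628.7) = 5.22 V.

V ≈ 5.22 V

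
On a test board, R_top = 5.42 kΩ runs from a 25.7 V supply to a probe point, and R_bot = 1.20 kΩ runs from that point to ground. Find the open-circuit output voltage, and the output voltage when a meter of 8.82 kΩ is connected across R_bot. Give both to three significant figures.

Unloaded: 4.66 V; loaded: 4.19 V

Open-circuit: V = 25.7 × 1.20/(5.42 + 1.20) = 4.66 V.
With the load, R_bot becomes R_bot‖R_L = 1.056 kΩ, so V = 25.7 × 1.056/6.476 = 4.19 V.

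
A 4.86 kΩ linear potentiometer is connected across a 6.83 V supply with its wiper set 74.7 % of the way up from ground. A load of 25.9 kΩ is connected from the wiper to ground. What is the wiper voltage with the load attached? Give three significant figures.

V ≈ 4.93 V

The wiper splits the pot into (1−α)R = 1.230 kΩ above and αR = 3.630 kΩ below.
Lower section ‖ load = 3.184 kΩ.
V_wiper = 6.83 × 3.184/(1.230 + 3.184) = 4.93 V.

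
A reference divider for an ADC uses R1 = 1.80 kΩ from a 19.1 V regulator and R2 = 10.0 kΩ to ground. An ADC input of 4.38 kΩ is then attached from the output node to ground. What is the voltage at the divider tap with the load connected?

The load sits in parallel with R2: R2‖R_L = (10.0 × 4.38) / (10.0 + 4.38) = 3.046 kΩ.
V_out = 19.1 × 3.046 / (1.80 + 3.046) = 19.1 × 3.046/4.846 = 12.0 V.

V_out ≈ 12.0 V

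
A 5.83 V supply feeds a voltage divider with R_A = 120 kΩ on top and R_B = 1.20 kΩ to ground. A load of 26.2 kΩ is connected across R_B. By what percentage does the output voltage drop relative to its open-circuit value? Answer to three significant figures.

4.34 %

The divider's output (Thévenin) resistance is R_A‖R_B = 1.188 kΩ.
Fractional drop under load = R_th/(R_th + R_L) = 1.188 / (1.188 + 26.2) = 0.04338.
So the output falls by 4.34 %.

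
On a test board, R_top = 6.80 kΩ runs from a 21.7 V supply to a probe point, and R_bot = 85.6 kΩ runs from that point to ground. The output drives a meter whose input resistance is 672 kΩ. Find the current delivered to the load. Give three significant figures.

R_bot‖R_L = 75.93 kΩ; V_out = 21.7 × 75.93/82.73 = 19.92 V.
I_L = V_out / R_L = 19.92 / 672 kΩ = 0.0296 mA.

I_L ≈ 0.0296 mA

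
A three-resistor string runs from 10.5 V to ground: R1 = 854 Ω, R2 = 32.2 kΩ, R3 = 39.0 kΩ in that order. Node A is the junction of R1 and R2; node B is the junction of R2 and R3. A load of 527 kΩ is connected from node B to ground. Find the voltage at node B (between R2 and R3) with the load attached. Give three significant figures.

V ≈ 5.50 V

At node B, R3 is in parallel with the load: R3‖R_L = 36310 Ω.
Below node A the resistance is R2 + (R3‖R_L) = 68510 Ω, so V_A = 10.5 × 68510/69370 = 10.37 V.
Then V_B = V_A × (R3‖R_L)/(R2 + R3‖R_L) = 10.37 × 36310/68510 = 5.50 V.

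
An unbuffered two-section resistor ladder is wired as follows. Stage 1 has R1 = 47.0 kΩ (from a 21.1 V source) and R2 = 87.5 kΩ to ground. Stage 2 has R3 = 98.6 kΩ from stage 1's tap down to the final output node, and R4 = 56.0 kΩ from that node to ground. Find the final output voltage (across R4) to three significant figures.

Stage 2 presents R3+R4 = 154.6 kΩ as a load on stage 1's tap.
Stage 1's lower leg becomes R2‖(R3+R4) = 55.88 kΩ, so V_mid = 21.1 × 55.88/102.9 = 11.46 V.
Stage 2 is itself unloaded: V_out = V_mid × R4/(R3+R4) = 11.46 × 56.0/154.6 = 4.15 V.

V_out ≈ 4.15 V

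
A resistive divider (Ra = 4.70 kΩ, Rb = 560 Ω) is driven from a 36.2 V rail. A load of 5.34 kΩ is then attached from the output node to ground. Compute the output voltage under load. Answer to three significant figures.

The load sits in parallel with Rb: Rb‖R_L = (560 × 5340) / (560 + 5340) = 506.8 Ω.
V_out = 36.2 × 506.8 / (4700 + 506.8) = 36.2 × 506.8/5207 = 3.52 V.

V_out ≈ 3.52 V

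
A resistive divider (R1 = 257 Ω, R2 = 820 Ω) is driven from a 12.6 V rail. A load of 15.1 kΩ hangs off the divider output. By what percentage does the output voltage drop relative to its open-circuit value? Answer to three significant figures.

1.28 %

The divider's output (Thévenin) resistance is R1‖R2 = 195.7 Ω.
Fractional drop under load = R_th/(R_th + R_L) = 195.7 / (195.7 + 15100) = 0.01279.
So the output falls by 1.28 %.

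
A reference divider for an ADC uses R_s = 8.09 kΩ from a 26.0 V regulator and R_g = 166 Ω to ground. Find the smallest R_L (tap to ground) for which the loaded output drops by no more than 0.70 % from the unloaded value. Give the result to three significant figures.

R_L(min) ≈ 23.1 kΩ

Output resistance R_th = R_s‖R_g = (8090 × 166)/8256 = 162.7 Ω.
The fractional drop is R_th/(R_th + R_L); requiring this ≤ 0.00700 gives R_L ≥ R_th(1/0.00700 − 1) = 162.7 × 141.9 = 23.1 kΩ.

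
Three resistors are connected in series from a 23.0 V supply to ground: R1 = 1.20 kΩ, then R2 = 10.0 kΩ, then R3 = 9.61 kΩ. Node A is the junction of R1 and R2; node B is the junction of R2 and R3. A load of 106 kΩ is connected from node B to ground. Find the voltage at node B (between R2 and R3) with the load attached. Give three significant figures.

V ≈ 10.1 V

At node B, R3 is in parallel with the load: R3‖R_L = 8.811 kΩ.
Below node A the resistance is R2 + (R3‖R_L) = 18.81 kΩ, so V_A = 23.0 × 18.81/20.01 = 21.62 V.
Then V_B = V_A × (R3‖R_L)/(R2 + R3‖R_L) = 21.62 × 8.811/18.81 = 10.1 V.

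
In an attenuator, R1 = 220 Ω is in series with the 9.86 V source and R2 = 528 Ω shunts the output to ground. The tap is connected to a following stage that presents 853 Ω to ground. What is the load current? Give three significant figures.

R2‖R_L = 326.1 Ω; V_out = 9.86 × 326.1/546.1 = 5.888 V.
I_L = V_out / R_L = 5.888 / 853 Ω = 6.90 mA.

I_L ≈ 6.90 mA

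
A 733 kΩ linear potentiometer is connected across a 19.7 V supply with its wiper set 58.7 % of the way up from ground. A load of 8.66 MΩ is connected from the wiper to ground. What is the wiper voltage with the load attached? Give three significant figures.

The wiper splits the pot into (1−α)R = 302.7 kΩ above and αR = 430.3 kΩ below.
Lower section ‖ load = 409.9 kΩ.
V_wiper = 19.7 × 409.9/(302.7 + 409.9) = 11.3 V.

V ≈ 11.3 V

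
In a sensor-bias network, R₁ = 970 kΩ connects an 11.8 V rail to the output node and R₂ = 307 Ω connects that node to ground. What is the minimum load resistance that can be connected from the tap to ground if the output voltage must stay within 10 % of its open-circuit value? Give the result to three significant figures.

Output resistance R_th = R₁‖R₂ = (970000 × 307)/970300 = 306.9 Ω.
The fractional drop is R_th/(R_th + R_L); requiring this ≤ 0.100 gives R_L ≥ R_th(1/0.100 − 1) = 306.9 × 9.000 = 2.76 kΩ.

R_L(min) ≈ 2.76 kΩ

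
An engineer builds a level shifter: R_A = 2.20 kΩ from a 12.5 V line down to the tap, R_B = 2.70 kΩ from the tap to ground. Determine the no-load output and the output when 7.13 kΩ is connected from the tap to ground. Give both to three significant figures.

Unloaded: 6.89 V; loaded: 5.89 V

Open-circuit: V = 12.5 × 2.70/(2.20 + 2.70) = 6.89 V.
With the load, R_B becomes R_B‖R_L = 1.958 kΩ, so V = 12.5 × 1.958/4.158 = 5.89 V.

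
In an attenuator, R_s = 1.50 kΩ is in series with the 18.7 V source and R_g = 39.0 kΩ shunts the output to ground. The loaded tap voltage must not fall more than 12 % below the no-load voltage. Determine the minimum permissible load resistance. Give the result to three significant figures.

Output resistance R_th = R_s‖R_g = (1.50 × 39.0)/40.50 = 1.444 kΩ.
The fractional drop is R_th/(R_th + R_L); requiring this ≤ 0.120 gives R_L ≥ R_th(1/0.120 − 1) = 1.444 × 7.333 = 10.6 kΩ.

R_L(min) ≈ 10.6 kΩ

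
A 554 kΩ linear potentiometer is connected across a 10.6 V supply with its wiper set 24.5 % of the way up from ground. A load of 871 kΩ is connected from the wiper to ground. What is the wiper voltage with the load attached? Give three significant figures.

The wiper splits the pot into (1−α)R = 418.3 kΩ above and αR = 135.7 kΩ below.
Lower section ‖ load = 117.4 kΩ.
V_wiper = 10.6 × 117.4/(418.3 + 117.4) = 2.32 V.

V ≈ 2.32 V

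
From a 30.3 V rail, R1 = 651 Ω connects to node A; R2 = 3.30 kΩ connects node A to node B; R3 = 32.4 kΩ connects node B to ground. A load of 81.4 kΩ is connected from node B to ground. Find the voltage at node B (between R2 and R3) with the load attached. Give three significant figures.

V ≈ 25.9 V

At node B, R3 is in parallel with the load: R3‖R_L = 23180 Ω.
Below node A the resistance is R2 + (R3‖R_L) = 26480 Ω, so V_A = 30.3 × 26480/27130 = 29.57 V.
Then V_B = V_A × (R3‖R_L)/(R2 + R3‖R_L) = 29.57 × 23180/26480 = 25.9 V.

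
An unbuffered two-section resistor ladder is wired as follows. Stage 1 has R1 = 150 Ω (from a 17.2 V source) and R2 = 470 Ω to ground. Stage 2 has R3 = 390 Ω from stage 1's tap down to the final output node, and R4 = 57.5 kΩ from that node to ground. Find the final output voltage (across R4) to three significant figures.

V_out ≈ 12.9 V

Stage 2 presents R3+R4 = 57890 Ω as a load on stage 1's tap.
Stage 1's lower leg becomes R2‖(R3+R4) = 466.2 Ω, so V_mid = 17.2 × 466.2/616.2 = 13.01 V.
Stage 2 is itself unloaded: V_out = V_mid × R4/(R3+R4) = 13.01 × 57500/57890 = 12.9 V.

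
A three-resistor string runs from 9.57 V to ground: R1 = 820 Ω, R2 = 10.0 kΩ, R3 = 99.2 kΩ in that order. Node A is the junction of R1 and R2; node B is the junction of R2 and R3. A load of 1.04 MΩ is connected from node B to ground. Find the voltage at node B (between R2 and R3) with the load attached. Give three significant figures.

V ≈ 8.55 V

At node B, R3 is in parallel with the load: R3‖R_L = 90560 Ω.
Below node A the resistance is R2 + (R3‖R_L) = 100600 Ω, so V_A = 9.57 × 100600/101400 = 9.493 V.
Then V_B = V_A × (R3‖R_L)/(R2 + R3‖R_L) = 9.493 × 90560/100600 = 8.55 V.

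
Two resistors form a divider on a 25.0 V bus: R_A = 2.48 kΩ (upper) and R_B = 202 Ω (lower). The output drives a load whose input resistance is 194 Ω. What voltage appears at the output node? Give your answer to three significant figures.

The load sits in parallel with R_B: R_B‖R_L = (202 × 194) / (202 + 194) = 98.96 Ω.
V_out = 25.0 × 98.96 / (2480 + 98.96) = 25.0 × 98.96/2579 = 0.959 V.

V_out ≈ 0.959 V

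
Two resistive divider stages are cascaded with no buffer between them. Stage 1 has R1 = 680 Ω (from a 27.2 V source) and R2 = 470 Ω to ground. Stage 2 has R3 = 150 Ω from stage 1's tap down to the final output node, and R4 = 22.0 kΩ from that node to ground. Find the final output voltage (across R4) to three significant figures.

V_out ≈ 10.9 V

Stage 2 presents R3+R4 = 22150 Ω as a load on stage 1's tap.
Stage 1's lower leg becomes R2‖(R3+R4) = 460.2 Ω, so V_mid = 27.2 × 460.2/1140 = 10.98 V.
Stage 2 is itself unloaded: V_out = V_mid × R4/(R3+R4) = 10.98 × 22000/22150 = 10.9 V.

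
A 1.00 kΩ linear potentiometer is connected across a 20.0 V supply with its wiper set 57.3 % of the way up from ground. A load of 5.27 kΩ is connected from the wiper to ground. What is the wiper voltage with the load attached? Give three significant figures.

V ≈ 11.0 V

The wiper splits the pot into (1−α)R = 427.0 Ω above and αR = 573.0 Ω below.
Lower section ‖ load = 516.8 Ω.
V_wiper = 20.0 × 516.8/(427.0 + 516.8) = 11.0 V.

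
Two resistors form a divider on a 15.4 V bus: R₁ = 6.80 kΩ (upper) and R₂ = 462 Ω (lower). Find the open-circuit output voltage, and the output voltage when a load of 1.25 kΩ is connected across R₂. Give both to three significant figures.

Open-circuit: V = 15.4 × 462/(6800 + 462) = 0.980 V.
With the load, R₂ becomes R₂‖R_L = 337.3 Ω, so V = 15.4 × 337.3/7137 = 0.728 V.

Unloaded: 0.980 V; loaded: 0.728 V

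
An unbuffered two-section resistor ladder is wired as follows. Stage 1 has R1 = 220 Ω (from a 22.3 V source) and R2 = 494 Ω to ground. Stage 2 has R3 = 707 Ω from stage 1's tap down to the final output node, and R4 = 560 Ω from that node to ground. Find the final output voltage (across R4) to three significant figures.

Stage 2 presents R3+R4 = 1267 Ω as a load on stage 1's tap.
Stage 1's lower leg becomes R2‖(R3+R4) = 355.4 Ω, so V_mid = 22.3 × 355.4/575.4 = 13.77 V.
Stage 2 is itself unloaded: V_out = V_mid × R4/(R3+R4) = 13.77 × 560/1267 = 6.09 V.

V_out ≈ 6.09 V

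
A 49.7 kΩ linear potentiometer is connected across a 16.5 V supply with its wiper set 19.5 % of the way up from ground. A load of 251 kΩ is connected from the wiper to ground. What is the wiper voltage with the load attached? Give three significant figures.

The wiper splits the pot into (1−α)R = 40.01 kΩ above and αR = 9.691 kΩ below.
Lower section ‖ load = 9.331 kΩ.
V_wiper = 16.5 × 9.331/(40.01 + 9.331) = 3.12 V.

V ≈ 3.12 V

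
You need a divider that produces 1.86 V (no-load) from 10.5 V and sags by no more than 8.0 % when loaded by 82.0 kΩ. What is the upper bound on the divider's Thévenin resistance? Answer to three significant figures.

Loading drop = R_th/(R_th + R_L) ≤ 0.0800, so R_th ≤ R_L · ε/(1−ε) = 82.0 kΩ × 0.0800/0.9200 = 7.13 kΩ.
(Any R1, R2 with R2/(R1+R2) = 0.177 and R1‖R2 ≤ 7.13 kΩ will meet the spec.)

R_th ≤ 7.13 kΩ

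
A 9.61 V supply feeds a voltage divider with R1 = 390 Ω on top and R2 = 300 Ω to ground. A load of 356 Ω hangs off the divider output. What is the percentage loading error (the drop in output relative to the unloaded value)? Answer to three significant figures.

32.3 %

Unloaded V = 9.61 × 300/690.0 = 4.178 V.
Loaded: R2‖R_L = 162.8 Ω, giving V = 9.61 × 162.8/552.8 = 2.830 V.
Drop = (4.178 − 2.830) / 4.178 = 32.3 %.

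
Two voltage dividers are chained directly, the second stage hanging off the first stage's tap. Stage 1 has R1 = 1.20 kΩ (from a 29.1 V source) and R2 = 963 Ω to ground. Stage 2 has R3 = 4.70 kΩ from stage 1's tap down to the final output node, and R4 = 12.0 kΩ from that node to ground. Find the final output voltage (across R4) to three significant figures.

V_out ≈ 9.02 V

Stage 2 presents R3+R4 = 16700 Ω as a load on stage 1's tap.
Stage 1's lower leg becomes R2‖(R3+R4) = 910.5 Ω, so V_mid = 29.1 × 910.5/2110 = 12.55 V.
Stage 2 is itself unloaded: V_out = V_mid × R4/(R3+R4) = 12.55 × 12000/16700 = 9.02 V.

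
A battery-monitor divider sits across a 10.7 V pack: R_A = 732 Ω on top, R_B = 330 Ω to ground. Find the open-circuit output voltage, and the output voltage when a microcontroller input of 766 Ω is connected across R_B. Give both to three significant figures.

Open-circuit: V = 10.7 × 330/(732 + 330) = 3.32 V.
With the load, R_B becomes R_B‖R_L = 230.6 Ω, so V = 10.7 × 230.6/962.6 = 2.56 V.

Unloaded: 3.32 V; loaded: 2.56 V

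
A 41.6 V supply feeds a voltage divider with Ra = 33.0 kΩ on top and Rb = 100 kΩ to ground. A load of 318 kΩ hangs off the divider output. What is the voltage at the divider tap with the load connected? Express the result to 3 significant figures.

The load sits in parallel with Rb: Rb‖R_L = (100 × 318) / (100 + 318) = 76.08 kΩ.
V_out = 41.6 × 76.08 / (33.0 + 76.08) = 41.6 × 76.08/109.1 = 29.0 V.
(Unloaded it would have been 31.3 V.)

V_out ≈ 29.0 V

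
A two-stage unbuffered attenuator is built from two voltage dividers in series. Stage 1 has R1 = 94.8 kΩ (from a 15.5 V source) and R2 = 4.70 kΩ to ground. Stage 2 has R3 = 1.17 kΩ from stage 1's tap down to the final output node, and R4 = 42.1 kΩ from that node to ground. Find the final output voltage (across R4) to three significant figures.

V_out ≈ 0.646 V

Stage 2 presents R3+R4 = 43.27 kΩ as a load on stage 1's tap.
Stage 1's lower leg becomes R2‖(R3+R4) = 4.240 kΩ, so V_mid = 15.5 × 4.240/99.04 = 0.6635 V.
Stage 2 is itself unloaded: V_out = V_mid × R4/(R3+R4) = 0.6635 × 42.1/43.27 = 0.646 V.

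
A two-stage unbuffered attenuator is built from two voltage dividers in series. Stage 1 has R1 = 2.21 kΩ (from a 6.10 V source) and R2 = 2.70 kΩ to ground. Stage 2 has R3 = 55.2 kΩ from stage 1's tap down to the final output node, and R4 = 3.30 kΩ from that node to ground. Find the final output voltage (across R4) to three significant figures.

V_out ≈ 0.185 V

Stage 2 presents R3+R4 = 58.50 kΩ as a load on stage 1's tap.
Stage 1's lower leg becomes R2‖(R3+R4) = 2.581 kΩ, so V_mid = 6.10 × 2.581/4.791 = 3.286 V.
Stage 2 is itself unloaded: V_out = V_mid × R4/(R3+R4) = 3.286 × 3.30/58.50 = 0.185 V.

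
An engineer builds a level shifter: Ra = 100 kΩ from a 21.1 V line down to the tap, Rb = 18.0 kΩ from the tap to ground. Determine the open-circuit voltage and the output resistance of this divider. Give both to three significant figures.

V_th = 3.22 V, R_th = 15.3 kΩ

V_th is the open-circuit tap voltage: 21.1 × 18.0/(100 + 18.0) = 3.22 V.
With the supply zeroed, Ra and Rb appear in parallel from the tap: R_th = Ra‖Rb = (100 × 18.0)/118.0 = 15.3 kΩ.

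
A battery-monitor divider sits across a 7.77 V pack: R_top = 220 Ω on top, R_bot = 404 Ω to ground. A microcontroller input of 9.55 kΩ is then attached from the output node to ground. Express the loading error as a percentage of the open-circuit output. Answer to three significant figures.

The divider's output (Thévenin) resistance is R_top‖R_bot = 142.4 Ω.
Fractional drop under load = R_th/(R_th + R_L) = 142.4 / (142.4 + 9550) = 0.01470.
So the output falls by 1.47 %.

1.47 %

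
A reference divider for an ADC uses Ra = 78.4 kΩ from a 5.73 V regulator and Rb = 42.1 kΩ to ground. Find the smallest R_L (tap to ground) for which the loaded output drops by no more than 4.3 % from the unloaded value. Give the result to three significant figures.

Output resistance R_th = Ra‖Rb = (78.4 × 42.1)/120.5 = 27.39 kΩ.
The fractional drop is R_th/(R_th + R_L); requiring this ≤ 0.0430 gives R_L ≥ R_th(1/0.0430 − 1) = 27.39 × 22.26 = 610 kΩ.

R_L(min) ≈ 610 kΩ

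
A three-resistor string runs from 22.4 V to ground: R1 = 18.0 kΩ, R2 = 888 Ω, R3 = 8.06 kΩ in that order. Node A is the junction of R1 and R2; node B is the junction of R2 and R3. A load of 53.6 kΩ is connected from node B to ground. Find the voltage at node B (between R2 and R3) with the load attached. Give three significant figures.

At node B, R3 is in parallel with the load: R3‖R_L = 7006 Ω.
Below node A the resistance is R2 + (R3‖R_L) = 7894 Ω, so V_A = 22.4 × 7894/25890 = 6.829 V.
Then V_B = V_A × (R3‖R_L)/(R2 + R3‖R_L) = 6.829 × 7006/7894 = 6.06 V.

V ≈ 6.06 V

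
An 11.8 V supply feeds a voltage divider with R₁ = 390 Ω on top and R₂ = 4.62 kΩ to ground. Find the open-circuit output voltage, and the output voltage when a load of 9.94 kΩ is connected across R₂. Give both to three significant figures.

Open-circuit: V = 11.8 × 4620/(390 + 4620) = 10.9 V.
With the load, R₂ becomes R₂‖R_L = 3154 Ω, so V = 11.8 × 3154/3544 = 10.5 V.

Unloaded: 10.9 V; loaded: 10.5 V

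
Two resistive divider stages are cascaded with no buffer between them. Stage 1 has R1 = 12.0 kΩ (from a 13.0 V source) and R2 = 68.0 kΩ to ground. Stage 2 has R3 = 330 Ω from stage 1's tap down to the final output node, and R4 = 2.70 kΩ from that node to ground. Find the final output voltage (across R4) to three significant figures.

Stage 2 presents R3+R4 = 3030 Ω as a load on stage 1's tap.
Stage 1's lower leg becomes R2‖(R3+R4) = 2901 Ω, so V_mid = 13.0 × 2901/14900 = 2.531 V.
Stage 2 is itself unloaded: V_out = V_mid × R4/(R3+R4) = 2.531 × 2700/3030 = 2.26 V.

V_out ≈ 2.26 V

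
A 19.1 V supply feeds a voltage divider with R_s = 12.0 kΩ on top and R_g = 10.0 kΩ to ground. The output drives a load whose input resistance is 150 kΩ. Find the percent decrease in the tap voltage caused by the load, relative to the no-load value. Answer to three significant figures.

3.51 %

The divider's output (Thévenin) resistance is R_s‖R_g = 5.455 kΩ.
Fractional drop under load = R_th/(R_th + R_L) = 5.455 / (5.455 + 150) = 0.03509.
So the output falls by 3.51 %.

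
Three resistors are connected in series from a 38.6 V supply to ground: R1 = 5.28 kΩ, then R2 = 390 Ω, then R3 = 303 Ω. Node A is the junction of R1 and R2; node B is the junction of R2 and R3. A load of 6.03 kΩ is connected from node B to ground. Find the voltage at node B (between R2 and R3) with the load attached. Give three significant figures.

At node B, R3 is in parallel with the load: R3‖R_L = 288.5 Ω.
Below node A the resistance is R2 + (R3‖R_L) = 678.5 Ω, so V_A = 38.6 × 678.5/5959 = 4.395 V.
Then V_B = V_A × (R3‖R_L)/(R2 + R3‖R_L) = 4.395 × 288.5/678.5 = 1.87 V.

V ≈ 1.87 V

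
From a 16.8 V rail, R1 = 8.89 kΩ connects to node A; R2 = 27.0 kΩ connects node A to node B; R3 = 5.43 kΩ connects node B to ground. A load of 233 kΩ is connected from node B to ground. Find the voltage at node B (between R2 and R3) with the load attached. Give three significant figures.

At node B, R3 is in parallel with the load: R3‖R_L = 5.306 kΩ.
Below node A the resistance is R2 + (R3‖R_L) = 32.31 kΩ, so V_A = 16.8 × 32.31/41.20 = 13.17 V.
Then V_B = V_A × (R3‖R_L)/(R2 + R3‖R_L) = 13.17 × 5.306/32.31 = 2.16 V.

V ≈ 2.16 V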